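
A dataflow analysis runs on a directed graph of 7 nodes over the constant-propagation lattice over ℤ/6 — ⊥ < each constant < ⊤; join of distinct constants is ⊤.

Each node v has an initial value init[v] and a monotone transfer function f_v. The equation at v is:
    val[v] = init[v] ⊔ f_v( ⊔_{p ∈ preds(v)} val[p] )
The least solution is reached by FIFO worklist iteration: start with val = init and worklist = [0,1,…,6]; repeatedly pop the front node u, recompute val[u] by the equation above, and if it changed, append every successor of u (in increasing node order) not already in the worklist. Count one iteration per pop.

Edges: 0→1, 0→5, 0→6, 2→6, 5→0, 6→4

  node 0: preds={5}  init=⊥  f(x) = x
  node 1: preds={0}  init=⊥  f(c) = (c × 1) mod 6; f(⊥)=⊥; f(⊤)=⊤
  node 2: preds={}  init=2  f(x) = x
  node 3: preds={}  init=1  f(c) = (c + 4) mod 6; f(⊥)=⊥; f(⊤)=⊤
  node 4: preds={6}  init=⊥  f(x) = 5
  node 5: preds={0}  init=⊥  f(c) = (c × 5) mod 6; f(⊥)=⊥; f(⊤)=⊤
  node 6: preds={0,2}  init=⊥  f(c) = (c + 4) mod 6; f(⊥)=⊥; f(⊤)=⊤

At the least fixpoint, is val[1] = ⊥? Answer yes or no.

Worklist (8 pops):
  #1 pop 0: in=⊥ → ⊥ (no change)
  #2 pop 1: in=⊥ → ⊥ (no change)
  #3 pop 2: in=⊥ → 2 (no change)
  #4 pop 3: in=⊥ → 1 (no change)
  #5 pop 4: in=⊥ → 5 (was ⊥); enqueue []
  #6 pop 5: in=⊥ → ⊥ (no change)
  #7 pop 6: in=2 → 0 (was ⊥); enqueue [4]
  #8 pop 4: in=0 → 5 (no change)

Fixpoint:
  val[0] = ⊥
  val[1] = ⊥
  val[2] = 2
  val[3] = 1
  val[4] = 5
  val[5] = ⊥
  val[6] = 0

yes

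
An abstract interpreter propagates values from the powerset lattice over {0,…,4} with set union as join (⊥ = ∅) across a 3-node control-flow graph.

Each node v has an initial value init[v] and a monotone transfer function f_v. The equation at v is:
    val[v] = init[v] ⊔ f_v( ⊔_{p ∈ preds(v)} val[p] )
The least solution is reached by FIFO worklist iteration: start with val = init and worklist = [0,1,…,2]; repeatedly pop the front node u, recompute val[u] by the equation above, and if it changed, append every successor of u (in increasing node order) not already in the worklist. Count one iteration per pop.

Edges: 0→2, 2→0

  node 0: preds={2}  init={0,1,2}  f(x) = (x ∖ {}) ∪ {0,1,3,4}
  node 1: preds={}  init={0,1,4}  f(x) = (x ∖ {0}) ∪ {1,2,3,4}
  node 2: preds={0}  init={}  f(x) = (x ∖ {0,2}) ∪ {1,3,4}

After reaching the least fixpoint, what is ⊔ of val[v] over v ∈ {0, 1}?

Iteration log — 4 steps:
  step 1. node 0  ⊔preds={}  new={0,1,2,3,4}  old={0,1,2}  +wl: 
  step 2. node 1  ⊔preds={}  new={0,1,2,3,4}  old={0,1,4}  +wl: 
  step 3. node 2  ⊔preds={0,1,2,3,4}  new={1,3,4}  old={}  +wl: 0
  step 4. node 0  ⊔preds={1,3,4}  new={0,1,2,3,4}  stable

Least fixpoint reached:
  node 0: {0,1,2,3,4}
  node 1: {0,1,2,3,4}
  node 2: {1,3,4}

{0,1,2,3,4}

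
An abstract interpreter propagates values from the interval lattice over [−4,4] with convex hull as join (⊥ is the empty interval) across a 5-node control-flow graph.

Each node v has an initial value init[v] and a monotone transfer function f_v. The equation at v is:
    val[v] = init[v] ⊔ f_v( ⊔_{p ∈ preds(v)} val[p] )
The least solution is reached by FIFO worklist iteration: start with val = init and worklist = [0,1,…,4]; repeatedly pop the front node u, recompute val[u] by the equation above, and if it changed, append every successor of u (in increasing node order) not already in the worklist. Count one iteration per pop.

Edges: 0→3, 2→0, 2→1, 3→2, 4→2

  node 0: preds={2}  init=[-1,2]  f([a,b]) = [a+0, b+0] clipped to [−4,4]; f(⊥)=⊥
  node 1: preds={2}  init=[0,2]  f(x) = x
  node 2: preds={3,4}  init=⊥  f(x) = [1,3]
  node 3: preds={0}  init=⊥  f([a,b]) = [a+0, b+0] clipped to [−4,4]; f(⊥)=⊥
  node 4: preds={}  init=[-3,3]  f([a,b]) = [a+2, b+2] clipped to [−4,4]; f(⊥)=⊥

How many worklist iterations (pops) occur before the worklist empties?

Trace (10 dequeues):
  [1] u=0 | in ⊥ | out [-1,2] | ==
  [2] u=1 | in ⊥ | out [0,2] | ==
  [3] u=2 | in [-3,3] | out [1,3] | prev ⊥ | push {0,1}
  [4] u=3 | in [-1,2] | out [-1,2] | prev ⊥ | push {2}
  [5] u=4 | in ⊥ | out [-3,3] | ==
  [6] u=0 | in [1,3] | out [-1,3] | prev [-1,2] | push {3}
  [7] u=1 | in [1,3] | out [0,3] | prev [0,2] | push {}
  [8] u=2 | in [-3,3] | out [1,3] | ==
  [9] u=3 | in [-1,3] | out [-1,3] | prev [-1,2] | push {2}
  [10] u=2 | in [-3,3] | out [1,3] | ==

Converged values:
  [0] [-1,3]
  [1] [0,3]
  [2] [1,3]
  [3] [-1,3]
  [4] [-3,3]

10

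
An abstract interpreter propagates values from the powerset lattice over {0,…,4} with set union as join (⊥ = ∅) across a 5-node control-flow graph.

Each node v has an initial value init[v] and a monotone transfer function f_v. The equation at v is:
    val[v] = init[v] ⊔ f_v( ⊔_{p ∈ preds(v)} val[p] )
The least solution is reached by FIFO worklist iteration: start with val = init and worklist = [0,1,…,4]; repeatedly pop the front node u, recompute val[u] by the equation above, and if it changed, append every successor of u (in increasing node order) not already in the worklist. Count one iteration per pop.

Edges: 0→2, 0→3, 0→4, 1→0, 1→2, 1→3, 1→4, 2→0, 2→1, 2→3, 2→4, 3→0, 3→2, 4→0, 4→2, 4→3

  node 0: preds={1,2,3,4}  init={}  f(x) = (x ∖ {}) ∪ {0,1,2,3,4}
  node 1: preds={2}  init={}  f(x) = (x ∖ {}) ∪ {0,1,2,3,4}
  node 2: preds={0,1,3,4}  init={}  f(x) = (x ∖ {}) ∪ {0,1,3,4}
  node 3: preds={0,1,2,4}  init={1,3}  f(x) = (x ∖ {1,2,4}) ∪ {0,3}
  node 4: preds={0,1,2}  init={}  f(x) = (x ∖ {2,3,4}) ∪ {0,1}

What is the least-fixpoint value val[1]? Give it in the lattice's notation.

Iteration log — 9 steps:
  step 1. node 0  ⊔preds={1,3}  new={0,1,2,3,4}  old={}  +wl: 
  step 2. node 1  ⊔preds={}  new={0,1,2,3,4}  old={}  +wl: 0
  step 3. node 2  ⊔preds={0,1,2,3,4}  new={0,1,2,3,4}  old={}  +wl: 1
  step 4. node 3  ⊔preds={0,1,2,3,4}  new={0,1,3}  old={1,3}  +wl: 2
  step 5. node 4  ⊔preds={0,1,2,3,4}  new={0,1}  old={}  +wl: 3
  step 6. node 0  ⊔preds={0,1,2,3,4}  new={0,1,2,3,4}  stable
  step 7. node 1  ⊔preds={0,1,2,3,4}  new={0,1,2,3,4}  stable
  step 8. node 2  ⊔preds={0,1,2,3,4}  new={0,1,2,3,4}  stable
  step 9. node 3  ⊔preds={0,1,2,3,4}  new={0,1,3}  stable

Least fixpoint reached:
  node 0: {0,1,2,3,4}
  node 1: {0,1,2,3,4}
  node 2: {0,1,2,3,4}
  node 3: {0,1,3}
  node 4: {0,1}

{0,1,2,3,4}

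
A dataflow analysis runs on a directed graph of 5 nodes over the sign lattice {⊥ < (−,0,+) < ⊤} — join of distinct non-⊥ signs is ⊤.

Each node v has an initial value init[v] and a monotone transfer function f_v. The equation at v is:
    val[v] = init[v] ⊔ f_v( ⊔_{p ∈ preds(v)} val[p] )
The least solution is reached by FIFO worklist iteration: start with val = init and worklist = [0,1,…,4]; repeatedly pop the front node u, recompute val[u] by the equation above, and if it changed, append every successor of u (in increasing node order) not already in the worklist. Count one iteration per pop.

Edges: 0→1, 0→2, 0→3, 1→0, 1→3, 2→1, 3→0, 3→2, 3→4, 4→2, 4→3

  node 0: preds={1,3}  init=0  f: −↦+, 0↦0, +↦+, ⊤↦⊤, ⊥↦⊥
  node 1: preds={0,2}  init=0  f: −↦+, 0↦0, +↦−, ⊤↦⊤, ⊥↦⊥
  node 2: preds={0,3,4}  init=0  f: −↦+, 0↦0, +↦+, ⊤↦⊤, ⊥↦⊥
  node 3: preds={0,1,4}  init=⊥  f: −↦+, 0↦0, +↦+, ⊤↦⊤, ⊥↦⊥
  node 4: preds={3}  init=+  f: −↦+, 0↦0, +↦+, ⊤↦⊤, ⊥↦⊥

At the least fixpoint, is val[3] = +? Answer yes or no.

Trace (10 dequeues):
  [1] u=0 | in 0 | out 0 | ==
  [2] u=1 | in 0 | out 0 | ==
  [3] u=2 | in ⊤ | out ⊤ | prev 0 | push {1}
  [4] u=3 | in ⊤ | out ⊤ | prev ⊥ | push {0,2}
  [5] u=4 | in ⊤ | out ⊤ | prev + | push {3}
  [6] u=1 | in ⊤ | out ⊤ | prev 0 | push {}
  [7] u=0 | in ⊤ | out ⊤ | prev 0 | push {1}
  [8] u=2 | in ⊤ | out ⊤ | ==
  [9] u=3 | in ⊤ | out ⊤ | ==
  [10] u=1 | in ⊤ | out ⊤ | ==

Converged values:
  [0] ⊤
  [1] ⊤
  [2] ⊤
  [3] ⊤
  [4] ⊤

no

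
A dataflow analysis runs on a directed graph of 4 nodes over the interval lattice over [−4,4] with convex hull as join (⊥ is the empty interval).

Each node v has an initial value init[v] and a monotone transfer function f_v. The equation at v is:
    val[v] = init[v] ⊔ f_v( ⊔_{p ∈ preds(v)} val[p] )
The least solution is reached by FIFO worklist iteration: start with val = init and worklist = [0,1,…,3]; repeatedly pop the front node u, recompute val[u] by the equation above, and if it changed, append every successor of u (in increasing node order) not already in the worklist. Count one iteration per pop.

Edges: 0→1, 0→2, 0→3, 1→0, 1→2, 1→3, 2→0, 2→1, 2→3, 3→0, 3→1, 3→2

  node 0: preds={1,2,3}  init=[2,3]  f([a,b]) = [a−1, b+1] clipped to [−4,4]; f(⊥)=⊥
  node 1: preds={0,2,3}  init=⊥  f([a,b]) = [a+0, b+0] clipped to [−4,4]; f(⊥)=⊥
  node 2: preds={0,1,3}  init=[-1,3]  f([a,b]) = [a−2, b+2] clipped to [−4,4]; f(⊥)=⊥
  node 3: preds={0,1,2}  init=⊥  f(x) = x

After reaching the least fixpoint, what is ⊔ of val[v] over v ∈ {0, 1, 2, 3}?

[-4,4]

Iteration log — 9 steps:
  step 1. node 0  ⊔preds=[-1,3]  new=[-2,4]  old=[2,3]  +wl: 
  step 2. node 1  ⊔preds=[-2,4]  new=[-2,4]  old=⊥  +wl: 0
  step 3. node 2  ⊔preds=[-2,4]  new=[-4,4]  old=[-1,3]  +wl: 1
  step 4. node 3  ⊔preds=[-4,4]  new=[-4,4]  old=⊥  +wl: 2
  step 5. node 0  ⊔preds=[-4,4]  new=[-4,4]  old=[-2,4]  +wl: 3
  step 6. node 1  ⊔preds=[-4,4]  new=[-4,4]  old=[-2,4]  +wl: 0
  step 7. node 2  ⊔preds=[-4,4]  new=[-4,4]  stable
  step 8. node 3  ⊔preds=[-4,4]  new=[-4,4]  stable
  step 9. node 0  ⊔preds=[-4,4]  new=[-4,4]  stable

Least fixpoint reached:
  node 0: [-4,4]
  node 1: [-4,4]
  node 2: [-4,4]
  node 3: [-4,4]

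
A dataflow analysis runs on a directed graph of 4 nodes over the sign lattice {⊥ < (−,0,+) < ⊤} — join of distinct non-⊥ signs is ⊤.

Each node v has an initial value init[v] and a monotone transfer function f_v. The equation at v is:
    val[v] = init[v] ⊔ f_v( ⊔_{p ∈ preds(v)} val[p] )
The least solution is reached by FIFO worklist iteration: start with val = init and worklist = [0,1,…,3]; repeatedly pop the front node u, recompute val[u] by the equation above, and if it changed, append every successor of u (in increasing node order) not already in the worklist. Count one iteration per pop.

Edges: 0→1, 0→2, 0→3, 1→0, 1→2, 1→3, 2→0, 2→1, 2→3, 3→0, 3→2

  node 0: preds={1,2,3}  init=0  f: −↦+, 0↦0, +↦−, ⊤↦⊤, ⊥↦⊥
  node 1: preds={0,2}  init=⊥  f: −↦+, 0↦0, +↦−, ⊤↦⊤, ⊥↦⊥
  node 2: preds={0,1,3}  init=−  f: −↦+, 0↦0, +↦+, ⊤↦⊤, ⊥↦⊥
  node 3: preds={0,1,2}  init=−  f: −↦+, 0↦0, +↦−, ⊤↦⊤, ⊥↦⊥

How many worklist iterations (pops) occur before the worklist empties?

Worklist (7 pops):
  #1 pop 0: in=− → ⊤ (was 0); enqueue []
  #2 pop 1: in=⊤ → ⊤ (was ⊥); enqueue [0]
  #3 pop 2: in=⊤ → ⊤ (was −); enqueue [1]
  #4 pop 3: in=⊤ → ⊤ (was −); enqueue [2]
  #5 pop 0: in=⊤ → ⊤ (no change)
  #6 pop 1: in=⊤ → ⊤ (no change)
  #7 pop 2: in=⊤ → ⊤ (no change)

Fixpoint:
  val[0] = ⊤
  val[1] = ⊤
  val[2] = ⊤
  val[3] = ⊤

7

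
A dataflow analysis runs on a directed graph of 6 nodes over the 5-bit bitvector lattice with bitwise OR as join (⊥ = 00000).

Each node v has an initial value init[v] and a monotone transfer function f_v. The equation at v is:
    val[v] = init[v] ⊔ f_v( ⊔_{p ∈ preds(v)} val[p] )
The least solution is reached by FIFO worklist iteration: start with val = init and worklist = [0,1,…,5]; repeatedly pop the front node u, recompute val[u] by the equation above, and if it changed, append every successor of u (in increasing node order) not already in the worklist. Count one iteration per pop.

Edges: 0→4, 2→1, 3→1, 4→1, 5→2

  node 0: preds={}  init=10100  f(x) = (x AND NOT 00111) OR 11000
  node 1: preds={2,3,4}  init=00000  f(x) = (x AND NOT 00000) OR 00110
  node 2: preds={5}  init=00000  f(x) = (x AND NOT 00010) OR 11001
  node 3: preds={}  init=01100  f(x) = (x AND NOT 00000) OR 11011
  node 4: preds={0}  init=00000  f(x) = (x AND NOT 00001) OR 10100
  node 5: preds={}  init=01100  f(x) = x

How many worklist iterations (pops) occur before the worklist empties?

Iteration log — 7 steps:
  step 1. node 0  ⊔preds=00000  new=11100  old=10100  +wl: 
  step 2. node 1  ⊔preds=01100  new=01110  old=00000  +wl: 
  step 3. node 2  ⊔preds=01100  new=11101  old=00000  +wl: 1
  step 4. node 3  ⊔preds=00000  new=11111  old=01100  +wl: 
  step 5. node 4  ⊔preds=11100  new=11100  old=00000  +wl: 
  step 6. node 5  ⊔preds=00000  new=01100  stable
  step 7. node 1  ⊔preds=11111  new=11111  old=01110  +wl: 

Least fixpoint reached:
  node 0: 11100
  node 1: 11111
  node 2: 11101
  node 3: 11111
  node 4: 11100
  node 5: 01100

7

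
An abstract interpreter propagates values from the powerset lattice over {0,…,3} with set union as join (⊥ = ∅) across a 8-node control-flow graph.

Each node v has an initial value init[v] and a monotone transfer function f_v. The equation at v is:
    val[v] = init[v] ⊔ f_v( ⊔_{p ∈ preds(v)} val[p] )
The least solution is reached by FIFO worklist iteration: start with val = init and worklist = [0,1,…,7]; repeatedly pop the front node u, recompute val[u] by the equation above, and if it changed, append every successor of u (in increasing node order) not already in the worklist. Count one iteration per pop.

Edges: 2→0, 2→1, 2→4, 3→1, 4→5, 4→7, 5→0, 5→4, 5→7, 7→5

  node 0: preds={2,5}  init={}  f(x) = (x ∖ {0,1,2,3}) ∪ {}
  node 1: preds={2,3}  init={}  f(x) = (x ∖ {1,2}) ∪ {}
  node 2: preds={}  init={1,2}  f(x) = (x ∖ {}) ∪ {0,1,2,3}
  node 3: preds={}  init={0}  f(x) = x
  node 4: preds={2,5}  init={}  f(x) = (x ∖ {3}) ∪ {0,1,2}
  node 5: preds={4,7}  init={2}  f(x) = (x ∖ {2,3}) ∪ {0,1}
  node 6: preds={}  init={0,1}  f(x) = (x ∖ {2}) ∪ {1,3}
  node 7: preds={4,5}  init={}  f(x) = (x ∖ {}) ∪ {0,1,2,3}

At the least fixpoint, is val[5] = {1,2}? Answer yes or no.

Worklist (12 pops):
  #1 pop 0: in={1,2} → {} (no change)
  #2 pop 1: in={0,1,2} → {0} (was {}); enqueue []
  #3 pop 2: in={} → {0,1,2,3} (was {1,2}); enqueue [0,1]
  #4 pop 3: in={} → {0} (no change)
  #5 pop 4: in={0,1,2,3} → {0,1,2} (was {}); enqueue []
  #6 pop 5: in={0,1,2} → {0,1,2} (was {2}); enqueue [4]
  #7 pop 6: in={} → {0,1,3} (was {0,1}); enqueue []
  #8 pop 7: in={0,1,2} → {0,1,2,3} (was {}); enqueue [5]
  #9 pop 0: in={0,1,2,3} → {} (no change)
  #10 pop 1: in={0,1,2,3} → {0,3} (was {0}); enqueue []
  #11 pop 4: in={0,1,2,3} → {0,1,2} (no change)
  #12 pop 5: in={0,1,2,3} → {0,1,2} (no change)

Fixpoint:
  val[0] = {}
  val[1] = {0,3}
  val[2] = {0,1,2,3}
  val[3] = {0}
  val[4] = {0,1,2}
  val[5] = {0,1,2}
  val[6] = {0,1,3}
  val[7] = {0,1,2,3}

no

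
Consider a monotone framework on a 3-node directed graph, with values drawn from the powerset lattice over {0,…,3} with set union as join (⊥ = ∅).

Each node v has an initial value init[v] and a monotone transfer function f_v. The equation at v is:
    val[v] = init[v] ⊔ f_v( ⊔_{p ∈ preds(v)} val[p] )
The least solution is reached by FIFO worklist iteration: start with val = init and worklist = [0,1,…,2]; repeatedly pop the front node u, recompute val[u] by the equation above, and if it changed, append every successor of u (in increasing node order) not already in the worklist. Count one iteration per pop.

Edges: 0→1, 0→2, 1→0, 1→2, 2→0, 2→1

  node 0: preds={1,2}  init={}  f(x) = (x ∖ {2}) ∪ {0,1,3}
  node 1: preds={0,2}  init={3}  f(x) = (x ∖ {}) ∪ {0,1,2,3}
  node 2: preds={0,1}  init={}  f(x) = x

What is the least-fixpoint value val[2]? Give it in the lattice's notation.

Worklist (5 pops):
  #1 pop 0: in={3} → {0,1,3} (was {}); enqueue []
  #2 pop 1: in={0,1,3} → {0,1,2,3} (was {3}); enqueue [0]
  #3 pop 2: in={0,1,2,3} → {0,1,2,3} (was {}); enqueue [1]
  #4 pop 0: in={0,1,2,3} → {0,1,3} (no change)
  #5 pop 1: in={0,1,2,3} → {0,1,2,3} (no change)

Fixpoint:
  val[0] = {0,1,3}
  val[1] = {0,1,2,3}
  val[2] = {0,1,2,3}

{0,1,2,3}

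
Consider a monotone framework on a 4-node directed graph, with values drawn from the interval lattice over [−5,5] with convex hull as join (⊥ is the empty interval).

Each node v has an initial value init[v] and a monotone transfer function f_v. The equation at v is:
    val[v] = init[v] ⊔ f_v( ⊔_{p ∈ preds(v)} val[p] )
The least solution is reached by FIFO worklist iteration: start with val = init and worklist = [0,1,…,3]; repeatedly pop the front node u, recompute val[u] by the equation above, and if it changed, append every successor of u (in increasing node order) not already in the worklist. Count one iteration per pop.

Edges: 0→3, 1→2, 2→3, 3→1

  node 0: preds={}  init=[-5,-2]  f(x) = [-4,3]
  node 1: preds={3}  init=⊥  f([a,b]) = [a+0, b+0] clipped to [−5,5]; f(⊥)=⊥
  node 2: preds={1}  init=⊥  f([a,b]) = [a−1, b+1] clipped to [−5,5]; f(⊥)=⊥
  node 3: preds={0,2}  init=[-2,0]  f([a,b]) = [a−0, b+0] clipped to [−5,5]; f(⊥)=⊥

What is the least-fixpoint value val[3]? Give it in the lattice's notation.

[-5,5]

Iteration log — 12 steps:
  step 1. node 0  ⊔preds=⊥  new=[-5,3]  old=[-5,-2]  +wl: 
  step 2. node 1  ⊔preds=[-2,0]  new=[-2,0]  old=⊥  +wl: 
  step 3. node 2  ⊔preds=[-2,0]  new=[-3,1]  old=⊥  +wl: 
  step 4. node 3  ⊔preds=[-5,3]  new=[-5,3]  old=[-2,0]  +wl: 1
  step 5. node 1  ⊔preds=[-5,3]  new=[-5,3]  old=[-2,0]  +wl: 2
  step 6. node 2  ⊔preds=[-5,3]  new=[-5,4]  old=[-3,1]  +wl: 3
  step 7. node 3  ⊔preds=[-5,4]  new=[-5,4]  old=[-5,3]  +wl: 1
  step 8. node 1  ⊔preds=[-5,4]  new=[-5,4]  old=[-5,3]  +wl: 2
  step 9. node 2  ⊔preds=[-5,4]  new=[-5,5]  old=[-5,4]  +wl: 3
  step 10. node 3  ⊔preds=[-5,5]  new=[-5,5]  old=[-5,4]  +wl: 1
  step 11. node 1  ⊔preds=[-5,5]  new=[-5,5]  old=[-5,4]  +wl: 2
  step 12. node 2  ⊔preds=[-5,5]  new=[-5,5]  stable

Least fixpoint reached:
  node 0: [-5,3]
  node 1: [-5,5]
  node 2: [-5,5]
  node 3: [-5,5]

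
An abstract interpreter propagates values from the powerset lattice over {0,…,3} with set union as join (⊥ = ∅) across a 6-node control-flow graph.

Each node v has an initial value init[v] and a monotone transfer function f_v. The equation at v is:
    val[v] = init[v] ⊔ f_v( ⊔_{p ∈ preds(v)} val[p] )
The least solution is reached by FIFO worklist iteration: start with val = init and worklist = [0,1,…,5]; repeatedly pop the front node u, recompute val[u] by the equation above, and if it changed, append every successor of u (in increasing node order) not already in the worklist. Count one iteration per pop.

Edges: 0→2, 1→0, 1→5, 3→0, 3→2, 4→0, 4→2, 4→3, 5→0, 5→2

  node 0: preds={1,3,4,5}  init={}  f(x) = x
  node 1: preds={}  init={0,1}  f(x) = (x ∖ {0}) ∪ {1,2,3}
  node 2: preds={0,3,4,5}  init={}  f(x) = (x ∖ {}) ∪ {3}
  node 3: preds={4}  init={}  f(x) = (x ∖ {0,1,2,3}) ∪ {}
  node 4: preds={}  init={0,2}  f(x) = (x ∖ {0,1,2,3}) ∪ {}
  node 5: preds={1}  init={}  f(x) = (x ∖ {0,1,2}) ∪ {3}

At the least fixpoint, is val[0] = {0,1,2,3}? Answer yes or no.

Worklist (8 pops):
  #1 pop 0: in={0,1,2} → {0,1,2} (was {}); enqueue []
  #2 pop 1: in={} → {0,1,2,3} (was {0,1}); enqueue [0]
  #3 pop 2: in={0,1,2} → {0,1,2,3} (was {}); enqueue []
  #4 pop 3: in={0,2} → {} (no change)
  #5 pop 4: in={} → {0,2} (no change)
  #6 pop 5: in={0,1,2,3} → {3} (was {}); enqueue [2]
  #7 pop 0: in={0,1,2,3} → {0,1,2,3} (was {0,1,2}); enqueue []
  #8 pop 2: in={0,1,2,3} → {0,1,2,3} (no change)

Fixpoint:
  val[0] = {0,1,2,3}
  val[1] = {0,1,2,3}
  val[2] = {0,1,2,3}
  val[3] = {}
  val[4] = {0,2}
  val[5] = {3}

yes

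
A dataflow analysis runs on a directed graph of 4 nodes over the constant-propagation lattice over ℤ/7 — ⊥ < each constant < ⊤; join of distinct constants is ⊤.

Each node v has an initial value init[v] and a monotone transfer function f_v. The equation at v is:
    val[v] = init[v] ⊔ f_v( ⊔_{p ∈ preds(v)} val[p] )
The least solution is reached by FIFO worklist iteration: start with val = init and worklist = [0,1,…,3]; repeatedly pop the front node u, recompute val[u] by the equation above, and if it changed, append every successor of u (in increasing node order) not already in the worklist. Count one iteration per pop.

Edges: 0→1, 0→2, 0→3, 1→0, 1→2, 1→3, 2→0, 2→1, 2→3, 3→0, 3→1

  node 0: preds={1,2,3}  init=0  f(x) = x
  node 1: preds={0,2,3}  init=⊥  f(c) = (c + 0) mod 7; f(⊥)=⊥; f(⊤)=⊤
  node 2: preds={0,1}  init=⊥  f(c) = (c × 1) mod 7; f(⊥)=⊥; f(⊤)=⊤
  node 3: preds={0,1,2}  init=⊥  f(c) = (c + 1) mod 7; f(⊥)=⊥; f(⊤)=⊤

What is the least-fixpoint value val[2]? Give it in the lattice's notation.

⊤

Iteration log — 10 steps:
  step 1. node 0  ⊔preds=⊥  new=0  stable
  step 2. node 1  ⊔preds=0  new=0  old=⊥  +wl: 0
  step 3. node 2  ⊔preds=0  new=0  old=⊥  +wl: 1
  step 4. node 3  ⊔preds=0  new=1  old=⊥  +wl: 
  step 5. node 0  ⊔preds=⊤  new=⊤  old=0  +wl: 2,3
  step 6. node 1  ⊔preds=⊤  new=⊤  old=0  +wl: 0
  step 7. node 2  ⊔preds=⊤  new=⊤  old=0  +wl: 1
  step 8. node 3  ⊔preds=⊤  new=⊤  old=1  +wl: 
  step 9. node 0  ⊔preds=⊤  new=⊤  stable
  step 10. node 1  ⊔preds=⊤  new=⊤  stable

Least fixpoint reached:
  node 0: ⊤
  node 1: ⊤
  node 2: ⊤
  node 3: ⊤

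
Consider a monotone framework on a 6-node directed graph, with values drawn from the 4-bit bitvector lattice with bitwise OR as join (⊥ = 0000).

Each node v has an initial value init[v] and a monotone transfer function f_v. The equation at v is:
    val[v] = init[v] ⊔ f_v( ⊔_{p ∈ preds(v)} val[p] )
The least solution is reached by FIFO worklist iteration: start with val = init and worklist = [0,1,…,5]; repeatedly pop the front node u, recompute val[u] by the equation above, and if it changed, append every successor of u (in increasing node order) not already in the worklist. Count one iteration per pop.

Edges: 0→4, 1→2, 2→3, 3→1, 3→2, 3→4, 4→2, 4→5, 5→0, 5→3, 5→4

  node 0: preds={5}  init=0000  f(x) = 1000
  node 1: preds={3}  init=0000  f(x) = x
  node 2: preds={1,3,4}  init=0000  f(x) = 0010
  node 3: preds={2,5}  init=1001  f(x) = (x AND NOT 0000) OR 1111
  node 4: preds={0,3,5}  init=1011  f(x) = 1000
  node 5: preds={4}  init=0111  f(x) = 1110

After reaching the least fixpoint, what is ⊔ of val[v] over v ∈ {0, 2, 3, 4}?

1111

Worklist (11 pops):
  #1 pop 0: in=0111 → 1000 (was 0000); enqueue []
  #2 pop 1: in=1001 → 1001 (was 0000); enqueue []
  #3 pop 2: in=1011 → 0010 (was 0000); enqueue []
  #4 pop 3: in=0111 → 1111 (was 1001); enqueue [1,2]
  #5 pop 4: in=1111 → 1011 (no change)
  #6 pop 5: in=1011 → 1111 (was 0111); enqueue [0,3,4]
  #7 pop 1: in=1111 → 1111 (was 1001); enqueue []
  #8 pop 2: in=1111 → 0010 (no change)
  #9 pop 0: in=1111 → 1000 (no change)
  #10 pop 3: in=1111 → 1111 (no change)
  #11 pop 4: in=1111 → 1011 (no change)

Fixpoint:
  val[0] = 1000
  val[1] = 1111
  val[2] = 0010
  val[3] = 1111
  val[4] = 1011
  val[5] = 1111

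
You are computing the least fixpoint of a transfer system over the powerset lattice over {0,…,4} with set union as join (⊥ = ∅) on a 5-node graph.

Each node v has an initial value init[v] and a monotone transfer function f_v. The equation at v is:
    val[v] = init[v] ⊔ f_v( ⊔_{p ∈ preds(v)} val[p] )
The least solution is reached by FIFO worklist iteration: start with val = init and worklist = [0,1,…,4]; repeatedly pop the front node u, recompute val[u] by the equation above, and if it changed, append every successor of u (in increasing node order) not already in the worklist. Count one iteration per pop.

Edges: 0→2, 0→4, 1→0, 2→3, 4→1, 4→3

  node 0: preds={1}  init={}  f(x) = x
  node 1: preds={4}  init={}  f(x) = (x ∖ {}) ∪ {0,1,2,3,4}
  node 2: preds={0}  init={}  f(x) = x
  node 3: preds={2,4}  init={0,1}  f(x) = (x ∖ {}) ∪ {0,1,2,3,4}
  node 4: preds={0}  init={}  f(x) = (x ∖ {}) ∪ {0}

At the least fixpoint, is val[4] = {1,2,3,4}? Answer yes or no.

Trace (12 dequeues):
  [1] u=0 | in {} | out {} | ==
  [2] u=1 | in {} | out {0,1,2,3,4} | prev {} | push {0}
  [3] u=2 | in {} | out {} | ==
  [4] u=3 | in {} | out {0,1,2,3,4} | prev {0,1} | push {}
  [5] u=4 | in {} | out {0} | prev {} | push {1,3}
  [6] u=0 | in {0,1,2,3,4} | out {0,1,2,3,4} | prev {} | push {2,4}
  [7] u=1 | in {0} | out {0,1,2,3,4} | ==
  [8] u=3 | in {0} | out {0,1,2,3,4} | ==
  [9] u=2 | in {0,1,2,3,4} | out {0,1,2,3,4} | prev {} | push {3}
  [10] u=4 | in {0,1,2,3,4} | out {0,1,2,3,4} | prev {0} | push {1}
  [11] u=3 | in {0,1,2,3,4} | out {0,1,2,3,4} | ==
  [12] u=1 | in {0,1,2,3,4} | out {0,1,2,3,4} | ==

Converged values:
  [0] {0,1,2,3,4}
  [1] {0,1,2,3,4}
  [2] {0,1,2,3,4}
  [3] {0,1,2,3,4}
  [4] {0,1,2,3,4}

no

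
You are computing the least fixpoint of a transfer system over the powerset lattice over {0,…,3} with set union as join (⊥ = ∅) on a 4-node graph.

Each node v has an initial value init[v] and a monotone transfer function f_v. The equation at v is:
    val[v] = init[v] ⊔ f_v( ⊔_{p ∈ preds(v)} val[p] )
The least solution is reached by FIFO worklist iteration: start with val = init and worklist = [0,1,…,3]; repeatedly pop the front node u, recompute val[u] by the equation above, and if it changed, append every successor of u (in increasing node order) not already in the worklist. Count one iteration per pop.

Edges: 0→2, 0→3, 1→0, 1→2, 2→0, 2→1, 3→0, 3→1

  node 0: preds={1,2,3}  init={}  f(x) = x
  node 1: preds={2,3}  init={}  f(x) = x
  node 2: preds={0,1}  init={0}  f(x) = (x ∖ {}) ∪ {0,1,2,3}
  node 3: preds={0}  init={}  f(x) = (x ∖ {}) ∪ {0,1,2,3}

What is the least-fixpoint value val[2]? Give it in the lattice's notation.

{0,1,2,3}

Iteration log — 9 steps:
  step 1. node 0  ⊔preds={0}  new={0}  old={}  +wl: 
  step 2. node 1  ⊔preds={0}  new={0}  old={}  +wl: 0
  step 3. node 2  ⊔preds={0}  new={0,1,2,3}  old={0}  +wl: 1
  step 4. node 3  ⊔preds={0}  new={0,1,2,3}  old={}  +wl: 
  step 5. node 0  ⊔preds={0,1,2,3}  new={0,1,2,3}  old={0}  +wl: 2,3
  step 6. node 1  ⊔preds={0,1,2,3}  new={0,1,2,3}  old={0}  +wl: 0
  step 7. node 2  ⊔preds={0,1,2,3}  new={0,1,2,3}  stable
  step 8. node 3  ⊔preds={0,1,2,3}  new={0,1,2,3}  stable
  step 9. node 0  ⊔preds={0,1,2,3}  new={0,1,2,3}  stable

Least fixpoint reached:
  node 0: {0,1,2,3}
  node 1: {0,1,2,3}
  node 2: {0,1,2,3}
  node 3: {0,1,2,3}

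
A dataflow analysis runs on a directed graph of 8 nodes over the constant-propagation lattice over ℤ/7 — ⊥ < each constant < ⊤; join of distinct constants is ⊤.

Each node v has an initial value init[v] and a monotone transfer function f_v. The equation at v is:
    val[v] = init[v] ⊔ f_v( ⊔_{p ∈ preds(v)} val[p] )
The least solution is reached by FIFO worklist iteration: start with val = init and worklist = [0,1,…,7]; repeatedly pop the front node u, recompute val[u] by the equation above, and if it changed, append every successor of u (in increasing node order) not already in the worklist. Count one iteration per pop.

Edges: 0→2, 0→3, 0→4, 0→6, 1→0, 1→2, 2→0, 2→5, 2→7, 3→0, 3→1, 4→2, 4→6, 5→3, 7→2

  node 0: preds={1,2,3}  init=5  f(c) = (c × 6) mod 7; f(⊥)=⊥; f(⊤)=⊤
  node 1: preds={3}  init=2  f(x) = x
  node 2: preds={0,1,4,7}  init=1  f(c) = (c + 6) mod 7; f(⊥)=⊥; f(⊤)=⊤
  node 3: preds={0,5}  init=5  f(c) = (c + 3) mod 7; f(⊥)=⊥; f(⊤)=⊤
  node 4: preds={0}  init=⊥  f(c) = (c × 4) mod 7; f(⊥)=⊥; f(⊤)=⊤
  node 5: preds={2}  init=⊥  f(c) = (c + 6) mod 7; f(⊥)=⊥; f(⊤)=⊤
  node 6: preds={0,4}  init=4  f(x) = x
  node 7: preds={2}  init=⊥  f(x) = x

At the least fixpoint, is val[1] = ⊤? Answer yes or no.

yes

Trace (12 dequeues):
  [1] u=0 | in ⊤ | out ⊤ | prev 5 | push {}
  [2] u=1 | in 5 | out ⊤ | prev 2 | push {0}
  [3] u=2 | in ⊤ | out ⊤ | prev 1 | push {}
  [4] u=3 | in ⊤ | out ⊤ | prev 5 | push {1}
  [5] u=4 | in ⊤ | out ⊤ | prev ⊥ | push {2}
  [6] u=5 | in ⊤ | out ⊤ | prev ⊥ | push {3}
  [7] u=6 | in ⊤ | out ⊤ | prev 4 | push {}
  [8] u=7 | in ⊤ | out ⊤ | prev ⊥ | push {}
  [9] u=0 | in ⊤ | out ⊤ | ==
  [10] u=1 | in ⊤ | out ⊤ | ==
  [11] u=2 | in ⊤ | out ⊤ | ==
  [12] u=3 | in ⊤ | out ⊤ | ==

Converged values:
  [0] ⊤
  [1] ⊤
  [2] ⊤
  [3] ⊤
  [4] ⊤
  [5] ⊤
  [6] ⊤
  [7] ⊤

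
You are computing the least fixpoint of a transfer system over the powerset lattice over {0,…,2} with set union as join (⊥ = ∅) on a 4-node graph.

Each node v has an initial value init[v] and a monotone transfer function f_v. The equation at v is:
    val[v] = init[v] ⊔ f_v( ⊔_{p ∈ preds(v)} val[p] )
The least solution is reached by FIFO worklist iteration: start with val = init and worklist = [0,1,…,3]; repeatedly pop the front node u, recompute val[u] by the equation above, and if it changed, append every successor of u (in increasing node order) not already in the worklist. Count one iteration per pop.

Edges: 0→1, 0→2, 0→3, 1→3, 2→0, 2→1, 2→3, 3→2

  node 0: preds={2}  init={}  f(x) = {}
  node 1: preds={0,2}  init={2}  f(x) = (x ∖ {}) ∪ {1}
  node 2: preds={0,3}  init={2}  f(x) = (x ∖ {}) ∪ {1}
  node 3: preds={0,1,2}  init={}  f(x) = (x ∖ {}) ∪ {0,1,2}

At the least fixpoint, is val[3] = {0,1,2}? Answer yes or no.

yes

Worklist (10 pops):
  #1 pop 0: in={2} → {} (no change)
  #2 pop 1: in={2} → {1,2} (was {2}); enqueue []
  #3 pop 2: in={} → {1,2} (was {2}); enqueue [0,1]
  #4 pop 3: in={1,2} → {0,1,2} (was {}); enqueue [2]
  #5 pop 0: in={1,2} → {} (no change)
  #6 pop 1: in={1,2} → {1,2} (no change)
  #7 pop 2: in={0,1,2} → {0,1,2} (was {1,2}); enqueue [0,1,3]
  #8 pop 0: in={0,1,2} → {} (no change)
  #9 pop 1: in={0,1,2} → {0,1,2} (was {1,2}); enqueue []
  #10 pop 3: in={0,1,2} → {0,1,2} (no change)

Fixpoint:
  val[0] = {}
  val[1] = {0,1,2}
  val[2] = {0,1,2}
  val[3] = {0,1,2}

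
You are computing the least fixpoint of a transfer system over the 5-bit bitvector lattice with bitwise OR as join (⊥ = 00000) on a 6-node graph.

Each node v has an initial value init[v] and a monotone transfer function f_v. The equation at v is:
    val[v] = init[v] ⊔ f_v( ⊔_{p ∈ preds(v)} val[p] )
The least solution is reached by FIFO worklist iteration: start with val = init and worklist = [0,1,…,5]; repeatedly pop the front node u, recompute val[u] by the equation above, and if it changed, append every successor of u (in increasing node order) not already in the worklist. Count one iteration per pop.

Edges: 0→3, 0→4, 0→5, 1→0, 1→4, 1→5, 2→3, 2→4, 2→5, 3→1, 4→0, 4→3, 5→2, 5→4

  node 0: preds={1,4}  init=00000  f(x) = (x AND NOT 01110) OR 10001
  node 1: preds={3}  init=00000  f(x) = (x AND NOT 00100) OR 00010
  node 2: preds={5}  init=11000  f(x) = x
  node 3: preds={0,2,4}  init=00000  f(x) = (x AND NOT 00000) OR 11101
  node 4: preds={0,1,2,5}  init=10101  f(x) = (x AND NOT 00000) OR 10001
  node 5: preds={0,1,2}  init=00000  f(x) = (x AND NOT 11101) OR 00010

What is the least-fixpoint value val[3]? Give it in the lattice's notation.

11111

Worklist (15 pops):
  #1 pop 0: in=10101 → 10001 (was 00000); enqueue []
  #2 pop 1: in=00000 → 00010 (was 00000); enqueue [0]
  #3 pop 2: in=00000 → 11000 (no change)
  #4 pop 3: in=11101 → 11101 (was 00000); enqueue [1]
  #5 pop 4: in=11011 → 11111 (was 10101); enqueue [3]
  #6 pop 5: in=11011 → 00010 (was 00000); enqueue [2,4]
  #7 pop 0: in=11111 → 10001 (no change)
  #8 pop 1: in=11101 → 11011 (was 00010); enqueue [0,5]
  #9 pop 3: in=11111 → 11111 (was 11101); enqueue [1]
  #10 pop 2: in=00010 → 11010 (was 11000); enqueue [3]
  #11 pop 4: in=11011 → 11111 (no change)
  #12 pop 0: in=11111 → 10001 (no change)
  #13 pop 5: in=11011 → 00010 (no change)
  #14 pop 1: in=11111 → 11011 (no change)
  #15 pop 3: in=11111 → 11111 (no change)

Fixpoint:
  val[0] = 10001
  val[1] = 11011
  val[2] = 11010
  val[3] = 11111
  val[4] = 11111
  val[5] = 00010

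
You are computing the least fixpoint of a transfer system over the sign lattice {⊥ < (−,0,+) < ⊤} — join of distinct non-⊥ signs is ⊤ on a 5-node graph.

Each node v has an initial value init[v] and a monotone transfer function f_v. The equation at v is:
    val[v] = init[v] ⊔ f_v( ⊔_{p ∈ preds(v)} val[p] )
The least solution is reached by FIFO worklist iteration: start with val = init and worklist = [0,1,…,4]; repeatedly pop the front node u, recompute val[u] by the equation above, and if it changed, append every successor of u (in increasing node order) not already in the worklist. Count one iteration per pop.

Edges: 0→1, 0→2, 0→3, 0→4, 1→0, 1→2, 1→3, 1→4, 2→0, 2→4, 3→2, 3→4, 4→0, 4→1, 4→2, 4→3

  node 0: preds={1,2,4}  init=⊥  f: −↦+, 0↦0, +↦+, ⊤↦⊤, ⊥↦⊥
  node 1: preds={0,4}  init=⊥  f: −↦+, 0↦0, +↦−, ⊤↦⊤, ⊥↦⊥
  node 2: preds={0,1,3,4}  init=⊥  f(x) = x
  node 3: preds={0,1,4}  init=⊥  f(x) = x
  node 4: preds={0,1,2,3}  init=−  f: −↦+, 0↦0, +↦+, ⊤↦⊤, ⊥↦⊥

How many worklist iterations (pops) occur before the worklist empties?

Iteration log — 10 steps:
  step 1. node 0  ⊔preds=−  new=+  old=⊥  +wl: 
  step 2. node 1  ⊔preds=⊤  new=⊤  old=⊥  +wl: 0
  step 3. node 2  ⊔preds=⊤  new=⊤  old=⊥  +wl: 
  step 4. node 3  ⊔preds=⊤  new=⊤  old=⊥  +wl: 2
  step 5. node 4  ⊔preds=⊤  new=⊤  old=−  +wl: 1,3
  step 6. node 0  ⊔preds=⊤  new=⊤  old=+  +wl: 4
  step 7. node 2  ⊔preds=⊤  new=⊤  stable
  step 8. node 1  ⊔preds=⊤  new=⊤  stable
  step 9. node 3  ⊔preds=⊤  new=⊤  stable
  step 10. node 4  ⊔preds=⊤  new=⊤  stable

Least fixpoint reached:
  node 0: ⊤
  node 1: ⊤
  node 2: ⊤
  node 3: ⊤
  node 4: ⊤

10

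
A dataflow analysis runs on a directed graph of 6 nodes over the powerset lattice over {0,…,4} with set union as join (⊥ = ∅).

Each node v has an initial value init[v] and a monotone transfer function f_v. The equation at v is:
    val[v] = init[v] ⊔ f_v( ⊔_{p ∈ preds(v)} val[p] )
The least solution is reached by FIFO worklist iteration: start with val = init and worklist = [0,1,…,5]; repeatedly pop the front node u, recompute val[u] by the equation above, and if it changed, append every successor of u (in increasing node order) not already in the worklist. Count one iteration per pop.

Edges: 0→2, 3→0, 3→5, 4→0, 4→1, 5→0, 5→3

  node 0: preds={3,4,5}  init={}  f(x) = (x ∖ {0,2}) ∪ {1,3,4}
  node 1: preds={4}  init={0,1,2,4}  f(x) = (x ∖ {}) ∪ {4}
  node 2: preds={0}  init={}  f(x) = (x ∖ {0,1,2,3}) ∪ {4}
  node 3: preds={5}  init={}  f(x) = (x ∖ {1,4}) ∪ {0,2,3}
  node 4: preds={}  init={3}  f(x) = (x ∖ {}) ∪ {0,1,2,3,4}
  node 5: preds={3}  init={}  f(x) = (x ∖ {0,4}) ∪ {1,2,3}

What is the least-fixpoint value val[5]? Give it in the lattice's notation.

{1,2,3}

Trace (9 dequeues):
  [1] u=0 | in {3} | out {1,3,4} | prev {} | push {}
  [2] u=1 | in {3} | out {0,1,2,3,4} | prev {0,1,2,4} | push {}
  [3] u=2 | in {1,3,4} | out {4} | prev {} | push {}
  [4] u=3 | in {} | out {0,2,3} | prev {} | push {0}
  [5] u=4 | in {} | out {0,1,2,3,4} | prev {3} | push {1}
  [6] u=5 | in {0,2,3} | out {1,2,3} | prev {} | push {3}
  [7] u=0 | in {0,1,2,3,4} | out {1,3,4} | ==
  [8] u=1 | in {0,1,2,3,4} | out {0,1,2,3,4} | ==
  [9] u=3 | in {1,2,3} | out {0,2,3} | ==

Converged values:
  [0] {1,3,4}
  [1] {0,1,2,3,4}
  [2] {4}
  [3] {0,2,3}
  [4] {0,1,2,3,4}
  [5] {1,2,3}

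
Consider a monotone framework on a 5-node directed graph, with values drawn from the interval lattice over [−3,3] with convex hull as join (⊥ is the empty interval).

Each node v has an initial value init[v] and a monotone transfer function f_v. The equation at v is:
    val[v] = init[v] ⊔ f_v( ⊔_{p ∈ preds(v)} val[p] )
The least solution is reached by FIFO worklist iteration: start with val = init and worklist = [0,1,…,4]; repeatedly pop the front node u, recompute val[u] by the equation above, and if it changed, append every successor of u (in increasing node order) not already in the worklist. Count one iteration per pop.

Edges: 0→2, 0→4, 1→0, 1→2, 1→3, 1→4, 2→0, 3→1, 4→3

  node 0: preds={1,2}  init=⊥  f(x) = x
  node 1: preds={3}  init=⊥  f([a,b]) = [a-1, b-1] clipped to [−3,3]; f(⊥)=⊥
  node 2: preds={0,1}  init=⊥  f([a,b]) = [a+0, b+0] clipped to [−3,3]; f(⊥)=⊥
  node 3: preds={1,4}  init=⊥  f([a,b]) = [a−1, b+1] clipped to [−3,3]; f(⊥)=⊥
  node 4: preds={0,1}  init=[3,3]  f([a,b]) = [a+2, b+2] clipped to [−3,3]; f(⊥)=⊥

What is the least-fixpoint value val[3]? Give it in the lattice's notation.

Iteration log — 25 steps:
  step 1. node 0  ⊔preds=⊥  new=⊥  stable
  step 2. node 1  ⊔preds=⊥  new=⊥  stable
  step 3. node 2  ⊔preds=⊥  new=⊥  stable
  step 4. node 3  ⊔preds=[3,3]  new=[2,3]  old=⊥  +wl: 1
  step 5. node 4  ⊔preds=⊥  new=[3,3]  stable
  step 6. node 1  ⊔preds=[2,3]  new=[1,2]  old=⊥  +wl: 0,2,3,4
  step 7. node 0  ⊔preds=[1,2]  new=[1,2]  old=⊥  +wl: 
  step 8. node 2  ⊔preds=[1,2]  new=[1,2]  old=⊥  +wl: 0
  step 9. node 3  ⊔preds=[1,3]  new=[0,3]  old=[2,3]  +wl: 1
  step 10. node 4  ⊔preds=[1,2]  new=[3,3]  stable
  step 11. node 0  ⊔preds=[1,2]  new=[1,2]  stable
  step 12. node 1  ⊔preds=[0,3]  new=[-1,2]  old=[1,2]  +wl: 0,2,3,4
  step 13. node 0  ⊔preds=[-1,2]  new=[-1,2]  old=[1,2]  +wl: 
  step 14. node 2  ⊔preds=[-1,2]  new=[-1,2]  old=[1,2]  +wl: 0
  step 15. node 3  ⊔preds=[-1,3]  new=[-2,3]  old=[0,3]  +wl: 1
  step 16. node 4  ⊔preds=[-1,2]  new=[1,3]  old=[3,3]  +wl: 3
  step 17. node 0  ⊔preds=[-1,2]  new=[-1,2]  stable
  step 18. node 1  ⊔preds=[-2,3]  new=[-3,2]  old=[-1,2]  +wl: 0,2,4
  step 19. node 3  ⊔preds=[-3,3]  new=[-3,3]  old=[-2,3]  +wl: 1
  step 20. node 0  ⊔preds=[-3,2]  new=[-3,2]  old=[-1,2]  +wl: 
  step 21. node 2  ⊔preds=[-3,2]  new=[-3,2]  old=[-1,2]  +wl: 0
  step 22. node 4  ⊔preds=[-3,2]  new=[-1,3]  old=[1,3]  +wl: 3
  step 23. node 1  ⊔preds=[-3,3]  new=[-3,2]  stable
  step 24. node 0  ⊔preds=[-3,2]  new=[-3,2]  stable
  step 25. node 3  ⊔preds=[-3,3]  new=[-3,3]  stable

Least fixpoint reached:
  node 0: [-3,2]
  node 1: [-3,2]
  node 2: [-3,2]
  node 3: [-3,3]
  node 4: [-1,3]

[-3,3]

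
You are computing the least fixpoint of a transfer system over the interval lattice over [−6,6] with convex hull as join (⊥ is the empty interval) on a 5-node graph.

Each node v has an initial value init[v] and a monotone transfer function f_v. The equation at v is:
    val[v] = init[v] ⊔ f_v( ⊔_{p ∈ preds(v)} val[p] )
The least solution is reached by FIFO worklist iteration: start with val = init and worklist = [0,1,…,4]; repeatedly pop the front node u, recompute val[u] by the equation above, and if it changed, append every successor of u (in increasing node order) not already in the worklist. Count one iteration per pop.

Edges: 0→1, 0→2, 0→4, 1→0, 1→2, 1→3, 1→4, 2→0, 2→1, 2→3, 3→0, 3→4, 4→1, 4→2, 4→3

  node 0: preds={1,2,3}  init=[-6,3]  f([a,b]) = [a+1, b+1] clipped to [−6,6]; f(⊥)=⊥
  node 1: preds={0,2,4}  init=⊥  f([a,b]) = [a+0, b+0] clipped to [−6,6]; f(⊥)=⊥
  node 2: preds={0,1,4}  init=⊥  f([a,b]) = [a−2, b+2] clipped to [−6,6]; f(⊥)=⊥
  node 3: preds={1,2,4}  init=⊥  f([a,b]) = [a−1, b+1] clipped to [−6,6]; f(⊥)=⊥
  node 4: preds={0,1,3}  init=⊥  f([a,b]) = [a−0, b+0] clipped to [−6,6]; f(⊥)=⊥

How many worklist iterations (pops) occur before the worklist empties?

Worklist (12 pops):
  #1 pop 0: in=⊥ → [-6,3] (no change)
  #2 pop 1: in=[-6,3] → [-6,3] (was ⊥); enqueue [0]
  #3 pop 2: in=[-6,3] → [-6,5] (was ⊥); enqueue [1]
  #4 pop 3: in=[-6,5] → [-6,6] (was ⊥); enqueue []
  #5 pop 4: in=[-6,6] → [-6,6] (was ⊥); enqueue [2,3]
  #6 pop 0: in=[-6,6] → [-6,6] (was [-6,3]); enqueue [4]
  #7 pop 1: in=[-6,6] → [-6,6] (was [-6,3]); enqueue [0]
  #8 pop 2: in=[-6,6] → [-6,6] (was [-6,5]); enqueue [1]
  #9 pop 3: in=[-6,6] → [-6,6] (no change)
  #10 pop 4: in=[-6,6] → [-6,6] (no change)
  #11 pop 0: in=[-6,6] → [-6,6] (no change)
  #12 pop 1: in=[-6,6] → [-6,6] (no change)

Fixpoint:
  val[0] = [-6,6]
  val[1] = [-6,6]
  val[2] = [-6,6]
  val[3] = [-6,6]
  val[4] = [-6,6]

12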